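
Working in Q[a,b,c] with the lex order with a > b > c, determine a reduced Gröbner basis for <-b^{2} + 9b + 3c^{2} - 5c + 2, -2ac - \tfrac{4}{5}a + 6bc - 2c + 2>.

f_1 = -b^{2} + 9b + 3c^{2} - 5c + 2, LT = b^{2}.
f_2 = -2ac - \tfrac{4}{5}a + 6bc - 2c + 2, LT = ac.

The S-polynomials (S(f_1,f_2)) all reduce to 0 modulo the current basis, so we have a Gröbner basis.

G = {ac + \tfrac{2}{5}a - 3bc + c - 1, b^{2} - 9b - 3c^{2} + 5c - 2}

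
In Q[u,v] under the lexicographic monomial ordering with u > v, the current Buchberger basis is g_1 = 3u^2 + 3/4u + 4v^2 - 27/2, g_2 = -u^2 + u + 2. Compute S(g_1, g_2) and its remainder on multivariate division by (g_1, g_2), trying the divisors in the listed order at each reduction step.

S(g_1, g_2) = 5/4u + 4/3v^2 - 5/2; remainder on division = 5/4u + 4/3v^2 - 5/2.

lcm(LM(g_1), LM(g_2)) = u^2.
S = (lcm/LT(g_1))·g_1 − (lcm/LT(g_2))·g_2 = 5/4u + 4/3v^2 - 5/2.
Reduce S modulo (g_1, g_2) in that order:
  leading term u: no divisor's leading term divides it; move 5/4u to the remainder.
  leading term v^2: no divisor's leading term divides it; move 4/3v^2 to the remainder.
  leading term 1: no divisor's leading term divides it; move -5/2 to the remainder.
The remainder 5/4u + 4/3v^2 - 5/2 is nonzero, so it would be added as the next basis element.
An S-polynomial is built so that the two leading terms cancel; whether anything survives reduction is exactly the Gröbner-basis criterion.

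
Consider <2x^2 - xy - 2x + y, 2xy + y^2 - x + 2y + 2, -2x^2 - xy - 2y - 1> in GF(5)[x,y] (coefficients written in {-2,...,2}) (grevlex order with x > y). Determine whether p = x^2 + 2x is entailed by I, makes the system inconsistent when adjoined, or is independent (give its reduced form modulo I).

First compute the reduced Gröbner basis of I by Buchberger's algorithm.
f_1 = 2x^2 - xy - 2x + y, LT = x^2.
f_2 = 2xy + y^2 - x + 2y + 2, LT = xy.
f_3 = -2x^2 - xy - 2y - 1, LT = x^2.

S(f_1,f_2): lcm = x^2y. S = -xy^2 - 2x^2 - 2xy - 2y^2 - x.
  reduce S modulo (f_1, f_2, f_3):
  remainder -2y^3 + 2y^2 - x - 2y + 1 ≠ 0; add h_4 = -2y^3 + 2y^2 - x - 2y + 1 to the basis.

S(f_1,f_3): lcm = x^2. S = -xy - x + 2y + 2.
  reduce S modulo (f_1, f_2, f_3, h_4):
  remainder -2y^2 + x - 2y - 2 ≠ 0; add h_5 = -2y^2 + x - 2y - 2 to the basis.

S(f_2,f_3): lcm = x^2y. S = 2x^2 + xy - y^2 + x + 2y.
  reduce S modulo (f_1, f_2, f_3, h_4, h_5):
  remainder -2x + y ≠ 0; add h_6 = -2x + y to the basis.

The other S-polynomials (S(f_1,h_4), S(f_2,h_4), S(f_3,h_4), S(f_1,h_5), S(f_2,h_5), S(f_3,h_5), S(h_4,h_5), S(f_1,h_6), S(f_2,h_6), S(f_3,h_6), S(h_4,h_6), S(h_5,h_6)) all reduce to 0 modulo the current basis, so we have a Gröbner basis.
Inter-reduce: drop elements whose leading term is divisible by another's, tail-reduce, and make monic.
Reduced Gröbner basis: {y^2 + 2y + 1, x + 2y}.
Label its elements g_1 = y^2 + 2y + 1, g_2 = x + 2y.

Reduce p = x^2 + 2x modulo G:
  leading term x^2: subtract (x)·g_2 from x^2 + 2x → -2xy + 2x
  leading term xy: subtract (-2y)·g_2 from -2xy + 2x → -y^2 + 2x
  leading term y^2: subtract (-1)·g_1 from -y^2 + 2x → 2x + 2y + 1
  leading term x: subtract (2)·g_2 from 2x + 2y + 1 → -2y + 1
  leading term y: no divisor's leading term divides it; move -2y to the remainder.
  leading term 1: no divisor's leading term divides it; move 1 to the remainder.
  normal form = -2y + 1.
The normal form is nonzero, so p ∉ I. Since p minus its normal form lies in I, I + (p) = I + (r) where r = -2y + 1; decide whether this ideal is the whole ring.
Run Buchberger on G together with r (pairs among the g_i already reduce to 0 since G is a Gröbner basis):
g_1 = y^2 + 2y + 1, LT = y^2.
g_2 = x + 2y, LT = x.
r = -2y + 1, LT = y.

S(g_1,r): lcm = y^2. S = 1.
  reduce S modulo (g_1, g_2, r):
  remainder 1 ≠ 0; add m_4 = 1 to the basis.

The other S-polynomials (S(g_1,g_2), S(g_2,r), S(g_1,m_4), S(g_2,m_4), S(r,m_4)) all reduce to 0 modulo the current basis, so we have a Gröbner basis.
Inter-reduce: drop elements whose leading term is divisible by another's, tail-reduce, and make monic.
Reduced Gröbner basis: {1}.
The reduced Gröbner basis of I + (p) is {1}: the ideal is the whole ring, so the enlarged system has no common solution — adjoining p is inconsistent.

Adjoining x^2 + 2x makes the ideal the whole ring: the system is inconsistent.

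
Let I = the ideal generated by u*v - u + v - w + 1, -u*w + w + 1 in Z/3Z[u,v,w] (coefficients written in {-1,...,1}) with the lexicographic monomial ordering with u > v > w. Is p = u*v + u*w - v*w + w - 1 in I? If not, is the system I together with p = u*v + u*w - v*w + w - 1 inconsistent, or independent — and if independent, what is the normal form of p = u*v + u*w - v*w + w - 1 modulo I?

First compute the reduced Gröbner basis of I by Buchberger's algorithm.
f_1 = u*v - u + v - w + 1, LT = u*v.
f_2 = -u*w + w + 1, LT = u*w.

S(f_1,f_2): lcm = u*v*w. S = -u*w - v*w + v - w**2 + w.
  leading term u*w: subtract (1)·f_2 from -u*w - v*w + v - w**2 + w → -v*w + v - w**2 - 1
  leading term v*w: no divisor's leading term divides it; move -v*w to the remainder.
  leading term v: no divisor's leading term divides it; move v to the remainder.
  leading term w**2: no divisor's leading term divides it; move -w**2 to the remainder.
  leading term 1: no divisor's leading term divides it; move -1 to the remainder.
  remainder -v*w + v - w**2 - 1 ≠ 0; add h_3 = -v*w + v - w**2 - 1 to the basis.

The other S-polynomials (S(f_1,h_3), S(f_2,h_3)) all reduce to 0 modulo the current basis, so we have a Gröbner basis.
Inter-reduce: drop elements whose leading term is divisible by another's, tail-reduce, and make monic.
Reduced Gröbner basis: {u*v - u + v - w + 1, u*w - w - 1, v*w - v + w**2 + 1}.
Label its elements g_1 = u*v - u + v - w + 1, g_2 = u*w - w - 1, g_3 = v*w - v + w**2 + 1.

Reduce p = u*v + u*w - v*w + w - 1 modulo G:
  leading term u*v: subtract (1)·g_1 from u*v + u*w - v*w + w - 1 → u*w + u - v*w - v - w + 1
  leading term u*w: subtract (1)·g_2 from u*w + u - v*w - v - w + 1 → u - v*w - v - 1
  leading term u: no divisor's leading term divides it; move u to the remainder.
  leading term v*w: subtract (-1)·g_3 from -v*w - v - 1 → v + w**2
  leading term v: no divisor's leading term divides it; move v to the remainder.
  leading term w**2: no divisor's leading term divides it; move w**2 to the remainder.
  normal form = u + v + w**2.
The normal form is nonzero, so p ∉ I. Since p minus its normal form lies in I, I + (p) = I + (r) where r = u + v + w**2; decide whether this ideal is the whole ring.
Run Buchberger on G together with r (pairs among the g_i already reduce to 0 since G is a Gröbner basis):
g_1 = u*v - u + v - w + 1, LT = u*v.
g_2 = u*w - w - 1, LT = u*w.
g_3 = v*w - v + w**2 + 1, LT = v*w.
r = u + v + w**2, LT = u.

S(g_1,r): lcm = u*v. S = -u - v**2 - v*w**2 + v - w + 1.
  leading term u: subtract (-1)·r from -u - v**2 - v*w**2 + v - w + 1 → -v**2 - v*w**2 - v + w**2 - w + 1
  leading term v**2: no divisor's leading term divides it; move -v**2 to the remainder.
  leading term v*w**2: subtract (-w)·g_3 from -v*w**2 - v + w**2 - w + 1 → -v*w - v + w**3 + w**2 + 1
  leading term v*w: subtract (-1)·g_3 from -v*w - v + w**3 + w**2 + 1 → v + w**3 - w**2 - 1
  leading term v: no divisor's leading term divides it; move v to the remainder.
  leading term w**3: no divisor's leading term divides it; move w**3 to the remainder.
  leading term w**2: no divisor's leading term divides it; move -w**2 to the remainder.
  leading term 1: no divisor's leading term divides it; move -1 to the remainder.
  remainder -v**2 + v + w**3 - w**2 - 1 ≠ 0; add m_5 = -v**2 + v + w**3 - w**2 - 1 to the basis.

S(g_2,r): lcm = u*w. S = -v*w - w**3 - w - 1.
  leading term v*w: subtract (-1)·g_3 from -v*w - w**3 - w - 1 → -v - w**3 + w**2 - w
  leading term v: no divisor's leading term divides it; move -v to the remainder.
  leading term w**3: no divisor's leading term divides it; move -w**3 to the remainder.
  leading term w**2: no divisor's leading term divides it; move w**2 to the remainder.
  leading term w: no divisor's leading term divides it; move -w to the remainder.
  remainder -v - w**3 + w**2 - w ≠ 0; add m_6 = -v - w**3 + w**2 - w to the basis.

S(g_3,m_5): lcm = v**2*w. S = -v**2 + v*w**2 + v*w + v + w**4 - w**3 - w.
  leading term v**2: subtract (1)·m_5 from -v**2 + v*w**2 + v*w + v + w**4 - w**3 - w → v*w**2 + v*w + w**4 + w**3 + w**2 - w + 1
  leading term v*w**2: subtract (w)·g_3 from v*w**2 + v*w + w**4 + w**3 + w**2 - w + 1 → -v*w + w**4 + w**2 + w + 1
  leading term v*w: subtract (-1)·g_3 from -v*w + w**4 + w**2 + w + 1 → -v + w**4 - w**2 + w - 1
  leading term v: subtract (1)·m_6 from -v + w**4 - w**2 + w - 1 → w**4 + w**3 + w**2 - w - 1
  leading term w**4: no divisor's leading term divides it; move w**4 to the remainder.
  leading term w**3: no divisor's leading term divides it; move w**3 to the remainder.
  leading term w**2: no divisor's leading term divides it; move w**2 to the remainder.
  leading term w: no divisor's leading term divides it; move -w to the remainder.
  leading term 1: no divisor's leading term divides it; move -1 to the remainder.
  remainder w**4 + w**3 + w**2 - w - 1 ≠ 0; add m_7 = w**4 + w**3 + w**2 - w - 1 to the basis.

The other S-polynomials (S(g_1,g_2), S(g_1,g_3), S(g_2,g_3), S(g_3,r), S(g_1,m_5), S(g_2,m_5), S(r,m_5), S(g_1,m_6), S(g_2,m_6), S(g_3,m_6), S(r,m_6), S(m_5,m_6), S(g_1,m_7), S(g_2,m_7), S(g_3,m_7), S(r,m_7), S(m_5,m_7), S(m_6,m_7)) all reduce to 0 modulo the current basis, so we have a Gröbner basis.
Inter-reduce: drop elements whose leading term is divisible by another's, tail-reduce, and make monic.
Reduced Gröbner basis: {u - w**3 - w**2 - w, v + w**3 - w**2 + w, w**4 + w**3 + w**2 - w - 1}.
The reduced Gröbner basis of I + (p) is {u - w**3 - w**2 - w, v + w**3 - w**2 + w, w**4 + w**3 + w**2 - w - 1} ≠ {1}, a proper ideal, so the enlarged system stays consistent: p is independent of I, with normal form u + v + w**2.

u*v + u*w - v*w + w - 1 is independent of I; its normal form modulo I is u + v + w**2.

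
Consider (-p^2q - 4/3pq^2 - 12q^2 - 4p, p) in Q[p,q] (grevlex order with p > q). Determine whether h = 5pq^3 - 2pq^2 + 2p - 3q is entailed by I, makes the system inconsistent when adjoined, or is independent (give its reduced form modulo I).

First compute the reduced Gröbner basis of I by Buchberger's algorithm.
f_1 = -p^2q - 4/3pq^2 - 12q^2 - 4p, LT = p^2q.
f_2 = p, LT = p.

S(f_1,f_2): lcm = p^2q. S = 4/3pq^2 + 12q^2 + 4p.
  reduce S modulo (f_1, f_2):
  remainder 12q^2 ≠ 0; add k_3 = 12q^2 to the basis.

The other S-polynomials (S(f_1,k_3), S(f_2,k_3)) all reduce to 0 modulo the current basis, so we have a Gröbner basis.
Inter-reduce: drop elements whose leading term is divisible by another's, tail-reduce, and make monic.
Reduced Gröbner basis: {q^2, p}.
Label its elements g_1 = q^2, g_2 = p.

Reduce h = 5pq^3 - 2pq^2 + 2p - 3q modulo G:
  leading term pq^3: subtract (5pq)·g_1 from 5pq^3 - 2pq^2 + 2p - 3q → -2pq^2 + 2p - 3q
  leading term pq^2: subtract (-2p)·g_1 from -2pq^2 + 2p - 3q → 2p - 3q
  leading term p: subtract (2)·g_2 from 2p - 3q → -3q
  leading term q: no divisor's leading term divides it; move -3q to the remainder.
  normal form = -3q.
The normal form is nonzero, so h ∉ I. Since h minus its normal form lies in I, I + (h) = I + (r) where r = -3q; decide whether this ideal is the whole ring.
Run Buchberger on G together with r (pairs among the g_i already reduce to 0 since G is a Gröbner basis):
g_1 = q^2, LT = q^2.
g_2 = p, LT = p.
r = -3q, LT = q.

The S-polynomials (S(g_1,g_2), S(g_1,r), S(g_2,r)) all reduce to 0 modulo the current basis, so we have a Gröbner basis.
Inter-reduce: drop elements whose leading term is divisible by another's, tail-reduce, and make monic.
Reduced Gröbner basis: {p, q}.
The reduced Gröbner basis of I + (h) is {p, q} ≠ {1}, a proper ideal, so the enlarged system stays consistent: h is independent of I, with normal form -3q.

Ideal membership is decidable via reduction modulo a Gröbner basis.

5pq^3 - 2pq^2 + 2p - 3q is independent of I; its normal form modulo I is -3q.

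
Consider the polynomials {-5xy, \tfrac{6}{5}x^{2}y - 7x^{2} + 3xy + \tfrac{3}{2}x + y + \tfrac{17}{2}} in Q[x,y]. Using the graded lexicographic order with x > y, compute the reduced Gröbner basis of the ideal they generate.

f_1 = -5xy, LT = xy.
f_2 = \tfrac{6}{5}x^{2}y - 7x^{2} + 3xy + \tfrac{3}{2}x + y + \tfrac{17}{2}, LT = x^{2}y.

S(f_1,f_2): lcm = x^{2}y. S = \tfrac{35}{6}x^{2} - \tfrac{5}{2}xy - \tfrac{5}{4}x - \tfrac{5}{6}y - \tfrac{85}{12}.
  reduce S modulo (f_1, f_2):
  remainder \tfrac{35}{6}x^{2} - \tfrac{5}{4}x - \tfrac{5}{6}y - \tfrac{85}{12} ≠ 0; add g_3 = \tfrac{35}{6}x^{2} - \tfrac{5}{4}x - \tfrac{5}{6}y - \tfrac{85}{12} to the basis.

S(f_1,g_3): lcm = x^{2}y. S = \tfrac{3}{14}xy + \tfrac{1}{7}y^{2} + \tfrac{17}{14}y.
  reduce S modulo (f_1, f_2, g_3):
  remainder \tfrac{1}{7}y^{2} + \tfrac{17}{14}y ≠ 0; add g_4 = \tfrac{1}{7}y^{2} + \tfrac{17}{14}y to the basis.

The other S-polynomials (S(f_2,g_3), S(f_1,g_4), S(f_2,g_4), S(g_3,g_4)) all reduce to 0 modulo the current basis, so we have a Gröbner basis.
Inter-reduce: drop elements whose leading term is divisible by another's, tail-reduce, and make monic.

G = {x^{2} - \tfrac{3}{14}x - \tfrac{1}{7}y - \tfrac{17}{14}, xy, y^{2} + \tfrac{17}{2}y}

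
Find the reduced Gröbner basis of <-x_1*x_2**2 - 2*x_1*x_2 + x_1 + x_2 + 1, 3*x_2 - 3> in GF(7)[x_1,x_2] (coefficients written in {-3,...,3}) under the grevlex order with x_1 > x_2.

Buchberger's algorithm terminates because the ascending chain of leading-term ideals stabilizes.

f_1 = -x_1*x_2**2 - 2*x_1*x_2 + x_1 + x_2 + 1, LT = x_1*x_2**2.
f_2 = 3*x_2 - 3, LT = x_2.

S(f_1,f_2): lcm = x_1*x_2**2. S = 3*x_1*x_2 - x_1 - x_2 - 1.
  reduce S modulo (f_1, f_2):
  remainder 2*x_1 - 2 ≠ 0; add g_3 = 2*x_1 - 2 to the basis.

The other S-polynomials (S(f_1,g_3), S(f_2,g_3)) all reduce to 0 modulo the current basis, so we have a Gröbner basis.
Inter-reduce: drop elements whose leading term is divisible by another's, tail-reduce, and make monic.

G = {x_1 - 1, x_2 - 1}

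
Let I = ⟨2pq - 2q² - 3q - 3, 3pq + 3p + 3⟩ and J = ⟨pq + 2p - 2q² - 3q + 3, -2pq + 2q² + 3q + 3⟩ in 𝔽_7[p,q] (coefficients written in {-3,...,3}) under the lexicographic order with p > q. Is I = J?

No, the ideals differ.

Since reduced Gröbner bases are canonical representatives of ideals under a given ordering, it suffices to compute and compare them.
Buchberger on the first generating set:
f_1 = 2pq - 2q² - 3q - 3, LT = pq.
f_2 = 3pq + 3p + 3, LT = pq.

S(f_1,f_2): lcm = pq. S = -p - q² + 2q + 1.
  leading term p: no divisor's leading term divides it; move -p to the remainder.
  leading term q²: no divisor's leading term divides it; move -q² to the remainder.
  leading term q: no divisor's leading term divides it; move 2q to the remainder.
  leading term 1: no divisor's leading term divides it; move 1 to the remainder.
  remainder -p - q² + 2q + 1 ≠ 0; add g_3 = -p - q² + 2q + 1 to the basis.

S(f_1,g_3): lcm = pq. S = -q³ + q² + 3q + 2.
  leading term q³: no divisor's leading term divides it; move -q³ to the remainder.
  leading term q²: no divisor's leading term divides it; move q² to the remainder.
  leading term q: no divisor's leading term divides it; move 3q to the remainder.
  leading term 1: no divisor's leading term divides it; move 2 to the remainder.
  remainder -q³ + q² + 3q + 2 ≠ 0; add g_4 = -q³ + q² + 3q + 2 to the basis.

The other S-polynomials (S(f_2,g_3), S(f_1,g_4), S(f_2,g_4), S(g_3,g_4)) all reduce to 0 modulo the current basis, so we have a Gröbner basis.
Inter-reduce: drop elements whose leading term is divisible by another's, tail-reduce, and make monic.
Reduced Gröbner basis: {p + q² - 2q - 1, q³ - q² - 3q - 2}.

Buchberger on the second generating set:
h_1 = pq + 2p - 2q² - 3q + 3, LT = pq.
h_2 = -2pq + 2q² + 3q + 3, LT = pq.

S(h_1,h_2): lcm = pq. S = 2p - q² + 2q + 1.
  leading term p: no divisor's leading term divides it; move 2p to the remainder.
  leading term q²: no divisor's leading term divides it; move -q² to the remainder.
  leading term q: no divisor's leading term divides it; move 2q to the remainder.
  leading term 1: no divisor's leading term divides it; move 1 to the remainder.
  remainder 2p - q² + 2q + 1 ≠ 0; add k_3 = 2p - q² + 2q + 1 to the basis.

S(h_1,k_3): lcm = pq. S = 2p - 3q³ - 3q² + 3.
  leading term p: subtract (1)·k_3 from 2p - 3q³ - 3q² + 3 → -3q³ - 2q² - 2q + 2
  leading term q³: no divisor's leading term divides it; move -3q³ to the remainder.
  leading term q²: no divisor's leading term divides it; move -2q² to the remainder.
  leading term q: no divisor's leading term divides it; move -2q to the remainder.
  leading term 1: no divisor's leading term divides it; move 2 to the remainder.
  remainder -3q³ - 2q² - 2q + 2 ≠ 0; add k_4 = -3q³ - 2q² - 2q + 2 to the basis.

The other S-polynomials (S(h_2,k_3), S(h_1,k_4), S(h_2,k_4), S(k_3,k_4)) all reduce to 0 modulo the current basis, so we have a Gröbner basis.
Inter-reduce: drop elements whose leading term is divisible by another's, tail-reduce, and make monic.
Reduced Gröbner basis: {p + 3q² + q - 3, q³ + 3q² + 3q - 3}.

Since the reduced bases disagree, the two ideals are not the same.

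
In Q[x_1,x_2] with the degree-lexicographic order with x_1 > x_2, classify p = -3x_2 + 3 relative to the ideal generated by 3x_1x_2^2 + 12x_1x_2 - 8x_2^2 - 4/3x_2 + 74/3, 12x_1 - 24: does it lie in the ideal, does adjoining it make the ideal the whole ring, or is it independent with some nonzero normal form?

First compute the reduced Gröbner basis of I by Buchberger's algorithm.
f_1 = 3x_1x_2^2 + 12x_1x_2 - 8x_2^2 - 4/3x_2 + 74/3, LT = x_1x_2^2.
f_2 = 12x_1 - 24, LT = x_1.

S(f_1,f_2): lcm = x_1x_2^2. S = 4x_1x_2 - 2/3x_2^2 - 4/9x_2 + 74/9.
  reduce S modulo (f_1, f_2):
  remainder -2/3x_2^2 + 68/9x_2 + 74/9 ≠ 0; add h_3 = -2/3x_2^2 + 68/9x_2 + 74/9 to the basis.

The other S-polynomials (S(f_1,h_3), S(f_2,h_3)) all reduce to 0 modulo the current basis, so we have a Gröbner basis.
Inter-reduce: drop elements whose leading term is divisible by another's, tail-reduce, and make monic.
Reduced Gröbner basis: {x_2^2 - 34/3x_2 - 37/3, x_1 - 2}.
Label its elements g_1 = x_2^2 - 34/3x_2 - 37/3, g_2 = x_1 - 2.

Reduce p = -3x_2 + 3 modulo G:
  leading term x_2: no divisor's leading term divides it; move -3x_2 to the remainder.
  leading term 1: no divisor's leading term divides it; move 3 to the remainder.
  normal form = -3x_2 + 3.
The normal form is nonzero, so p ∉ I. Since p minus its normal form lies in I, I + (p) = I + (r) where r = -3x_2 + 3; decide whether this ideal is the whole ring.
Run Buchberger on G together with r (pairs among the g_i already reduce to 0 since G is a Gröbner basis):
g_1 = x_2^2 - 34/3x_2 - 37/3, LT = x_2^2.
g_2 = x_1 - 2, LT = x_1.
r = -3x_2 + 3, LT = x_2.

S(g_1,r): lcm = x_2^2. S = -31/3x_2 - 37/3.
  reduce S modulo (g_1, g_2, r):
  remainder -68/3 ≠ 0; add m_4 = -68/3 to the basis.

The other S-polynomials (S(g_1,g_2), S(g_2,r), S(g_1,m_4), S(g_2,m_4), S(r,m_4)) all reduce to 0 modulo the current basis, so we have a Gröbner basis.
Inter-reduce: drop elements whose leading term is divisible by another's, tail-reduce, and make monic.
Reduced Gröbner basis: {1}.
The reduced Gröbner basis of I + (p) is {1}: the ideal is the whole ring, so the enlarged system has no common solution — adjoining p is inconsistent.

Adjoining -3x_2 + 3 makes the ideal the whole ring: the system is inconsistent.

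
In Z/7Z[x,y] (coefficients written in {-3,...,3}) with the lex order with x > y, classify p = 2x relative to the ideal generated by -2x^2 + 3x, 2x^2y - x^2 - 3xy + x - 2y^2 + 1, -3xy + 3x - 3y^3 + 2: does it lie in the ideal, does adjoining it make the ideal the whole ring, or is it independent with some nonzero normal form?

Adjoining 2x makes the ideal the whole ring: the system is inconsistent.

First compute the reduced Gröbner basis of I by Buchberger's algorithm.
f_1 = -2x^2 + 3x, LT = x^2.
f_2 = 2x^2y - x^2 - 3xy + x - 2y^2 + 1, LT = x^2y.
f_3 = -3xy + 3x - 3y^3 + 2, LT = xy.

S(f_1,f_2): lcm = x^2y. S = -3x^2 + 3x + y^2 + 3.
  reduce S modulo (f_1, f_2, f_3):
  remainder 2x + y^2 + 3 ≠ 0; add h_4 = 2x + y^2 + 3 to the basis.

S(f_1,f_3): lcm = x^2y. S = x^2 - xy^3 + 2xy + 3x.
  reduce S modulo (f_1, f_2, f_3, h_4):
  remainder y^5 + y^4 - y^3 + 3y^2 - 3y ≠ 0; add h_5 = y^5 + y^4 - y^3 + 3y^2 - 3y to the basis.

S(f_1,h_4): lcm = x^2. S = 3xy^2 - 3x.
  reduce S modulo (f_1, f_2, f_3, h_4, h_5):
  remainder -3y^4 - 3y^3 + 2y + 2 ≠ 0; add h_6 = -3y^4 - 3y^3 + 2y + 2 to the basis.

S(f_2,h_4): lcm = x^2y. S = 3x^2 + 3xy^3 - 3xy - 3x - y^2 - 3.
  reduce S modulo (f_1, f_2, f_3, h_4, h_5, h_6):
  remainder -3y^3 - 3y^2 ≠ 0; add h_7 = -3y^3 - 3y^2 to the basis.

S(f_3,h_4): lcm = xy. S = -x - 3y^3 + 2y - 3.
  reduce S modulo (f_1, f_2, f_3, h_4, h_5, h_6, h_7):
  remainder 2y + 2 ≠ 0; add h_8 = 2y + 2 to the basis.

The other S-polynomials (S(f_2,f_3), S(f_1,h_5), S(f_2,h_5), S(f_3,h_5), S(h_4,h_5), S(f_1,h_6), S(f_2,h_6), S(f_3,h_6), S(h_4,h_6), S(h_5,h_6), S(f_1,h_7), S(f_2,h_7), S(f_3,h_7), S(h_4,h_7), S(h_5,h_7), S(h_6,h_7), S(f_1,h_8), S(f_2,h_8), S(f_3,h_8), S(h_4,h_8), S(h_5,h_8), S(h_6,h_8), S(h_7,h_8)) all reduce to 0 modulo the current basis, so we have a Gröbner basis.
Inter-reduce: drop elements whose leading term is divisible by another's, tail-reduce, and make monic.
Reduced Gröbner basis: {x + 2, y + 1}.
Label its elements g_1 = x + 2, g_2 = y + 1.

Reduce p = 2x modulo G:
  leading term x: subtract (2)·g_1 from 2x → 3
  leading term 1: no divisor's leading term divides it; move 3 to the remainder.
  normal form = 3.
The normal form is nonzero, so p ∉ I. Since p minus its normal form lies in I, I + (p) = I + (r) where r = 3; decide whether this ideal is the whole ring.
Here r = 3 is a nonzero constant, hence a unit: 1 ∈ I + (p), the Gröbner basis of I + (p) is {1}, and the enlarged system has no common solution — adjoining p is inconsistent.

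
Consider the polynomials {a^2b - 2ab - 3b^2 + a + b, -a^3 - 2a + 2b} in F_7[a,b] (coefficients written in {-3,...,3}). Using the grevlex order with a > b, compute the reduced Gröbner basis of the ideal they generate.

G = {a^3 + 2a - 2b, a^2b - 2ab - 3b^2 + a + b, ab^2 + 2a^2 - 3ab - b^2 - 3a - 3b, b^3 + 3a^2 - 3b^2 + 3a + b}

f_1 = a^2b - 2ab - 3b^2 + a + b, LT = a^2b.
f_2 = -a^3 - 2a + 2b, LT = a^3.

S(f_1,f_2): lcm = a^3b. S = -2a^2b - 3ab^2 + a^2 - ab + 2b^2.
  leading term a^2b: subtract (-2)·f_1 from -2a^2b - 3ab^2 + a^2 - ab + 2b^2 → -3ab^2 + a^2 + 2ab + 3b^2 + 2a + 2b
  leading term ab^2: no divisor's leading term divides it; move -3ab^2 to the remainder.
  leading term a^2: no divisor's leading term divides it; move a^2 to the remainder.
  leading term ab: no divisor's leading term divides it; move 2ab to the remainder.
  leading term b^2: no divisor's leading term divides it; move 3b^2 to the remainder.
  leading term a: no divisor's leading term divides it; move 2a to the remainder.
  leading term b: no divisor's leading term divides it; move 2b to the remainder.
  remainder -3ab^2 + a^2 + 2ab + 3b^2 + 2a + 2b ≠ 0; add g_3 = -3ab^2 + a^2 + 2ab + 3b^2 + 2a + 2b to the basis.

S(f_1,g_3): lcm = a^2b^2. S = -2a^3 + 3a^2b - ab^2 - 3b^3 + 3a^2 - 3ab + b^2.
  leading term a^3: subtract (2)·f_2 from -2a^3 + 3a^2b - ab^2 - 3b^3 + 3a^2 - 3ab + b^2 → 3a^2b - ab^2 - 3b^3 + 3a^2 - 3ab + b^2 - 3a + 3b
  leading term a^2b: subtract (3)·f_1 from 3a^2b - ab^2 - 3b^3 + 3a^2 - 3ab + b^2 - 3a + 3b → -ab^2 - 3b^3 + 3a^2 + 3ab + 3b^2 + a
  leading term ab^2: subtract (-2)·g_3 from -ab^2 - 3b^3 + 3a^2 + 3ab + 3b^2 + a → -3b^3 - 2a^2 + 2b^2 - 2a - 3b
  leading term b^3: no divisor's leading term divides it; move -3b^3 to the remainder.
  leading term a^2: no divisor's leading term divides it; move -2a^2 to the remainder.
  leading term b^2: no divisor's leading term divides it; move 2b^2 to the remainder.
  leading term a: no divisor's leading term divides it; move -2a to the remainder.
  leading term b: no divisor's leading term divides it; move -3b to the remainder.
  remainder -3b^3 - 2a^2 + 2b^2 - 2a - 3b ≠ 0; add g_4 = -3b^3 - 2a^2 + 2b^2 - 2a - 3b to the basis.

The other S-polynomials (S(f_2,g_3), S(f_1,g_4), S(f_2,g_4), S(g_3,g_4)) all reduce to 0 modulo the current basis, so we have a Gröbner basis.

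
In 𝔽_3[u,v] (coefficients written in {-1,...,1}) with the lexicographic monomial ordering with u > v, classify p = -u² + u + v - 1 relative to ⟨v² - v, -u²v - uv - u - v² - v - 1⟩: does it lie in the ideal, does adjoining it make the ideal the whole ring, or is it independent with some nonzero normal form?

-u² + u + v - 1 lies in I (it reduces to 0).

First compute the reduced Gröbner basis of I by Buchberger's algorithm.
f_1 = v² - v, LT = v².
f_2 = -u²v - uv - u - v² - v - 1, LT = u²v.

S(f_1,f_2): lcm = u²v². S = -u²v - uv² - uv - v³ - v² - v.
  reduce S modulo (f_1, f_2):
  remainder -uv + u - v + 1 ≠ 0; add h_3 = -uv + u - v + 1 to the basis.

S(f_2,h_3): lcm = u²v. S = u² - u + v² + v + 1.
  reduce S modulo (f_1, f_2, h_3):
  remainder u² - u - v + 1 ≠ 0; add h_4 = u² - u - v + 1 to the basis.

The other S-polynomials (S(f_1,h_3), S(f_1,h_4), S(f_2,h_4), S(h_3,h_4)) all reduce to 0 modulo the current basis, so we have a Gröbner basis.
Inter-reduce: drop elements whose leading term is divisible by another's, tail-reduce, and make monic.
Reduced Gröbner basis: {u² - u - v + 1, uv - u + v - 1, v² - v}.
Label its elements g_1 = u² - u - v + 1, g_2 = uv - u + v - 1, g_3 = v² - v.

Reduce p = -u² + u + v - 1 modulo G:
  leading term u²: subtract (-1)·g_1 from -u² + u + v - 1 → 0
  normal form = 0.
Since the normal form is 0, p ∈ I.

The remainder on division by a Gröbner basis is unique — it is the normal form.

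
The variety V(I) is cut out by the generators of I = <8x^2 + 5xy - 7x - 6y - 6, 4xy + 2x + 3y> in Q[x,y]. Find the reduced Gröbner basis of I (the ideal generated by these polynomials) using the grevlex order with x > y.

G = {x^2 - 19/16x - 39/32y - 3/4, xy + 1/2x + 3/4y, y^2 - 4/13x - 1/13y + 4/13}

f_1 = 8x^2 + 5xy - 7x - 6y - 6, LT = x^2.
f_2 = 4xy + 2x + 3y, LT = xy.

S(f_1,f_2): lcm = x^2y. S = 5/8xy^2 - 1/2x^2 - 13/8xy - 3/4y^2 - 3/4y.
  reduce S modulo (f_1, f_2):
  remainder -39/32y^2 + 3/8x + 3/32y - 3/8 ≠ 0; add g_3 = -39/32y^2 + 3/8x + 3/32y - 3/8 to the basis.

The other S-polynomials (S(f_1,g_3), S(f_2,g_3)) all reduce to 0 modulo the current basis, so we have a Gröbner basis.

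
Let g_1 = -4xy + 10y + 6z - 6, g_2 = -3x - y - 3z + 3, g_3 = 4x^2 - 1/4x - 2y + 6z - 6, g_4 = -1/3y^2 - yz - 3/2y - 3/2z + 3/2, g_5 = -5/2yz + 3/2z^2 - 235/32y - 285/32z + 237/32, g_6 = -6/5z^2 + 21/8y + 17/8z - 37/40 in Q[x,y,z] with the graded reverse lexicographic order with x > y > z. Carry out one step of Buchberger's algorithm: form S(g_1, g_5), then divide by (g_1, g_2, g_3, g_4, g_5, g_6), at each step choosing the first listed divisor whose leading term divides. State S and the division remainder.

S(g_1, g_5) = 3/5xz^2 - 47/16xy - 57/16xz - 5/2yz - 3/2z^2 + 237/80x + 3/2z; remainder on division = 0.

lcm(LM(g_1), LM(g_5)) = xyz.
S = (lcm/LT(g_1))·g_1 − (lcm/LT(g_5))·g_5 = 3/5xz^2 - 47/16xy - 57/16xz - 5/2yz - 3/2z^2 + 237/80x + 3/2z.
Reduce S modulo (g_1, g_2, g_3, g_4, g_5, g_6) in that order:
  leading term xz^2: subtract (-1/5z^2)·g_2 from 3/5xz^2 - 47/16xy - 57/16xz - 5/2yz - 3/2z^2 + 237/80x + 3/2z → -1/5yz^2 - 3/5z^3 - 47/16xy - 57/16xz - 5/2yz - 9/10z^2 + 237/80x + 3/2z
  leading term yz^2: subtract (2/25z)·g_5 from -1/5yz^2 - 3/5z^3 - 47/16xy - 57/16xz - 5/2yz - 9/10z^2 + 237/80x + 3/2z → -18/25z^3 - 47/16xy - 57/16xz - 153/80yz - 3/16z^2 + 237/80x + 363/400z
  leading term z^3: subtract (3/5z)·g_6 from -18/25z^3 - 47/16xy - 57/16xz - 153/80yz - 3/16z^2 + 237/80x + 363/400z → -47/16xy - 57/16xz - 279/80yz - 117/80z^2 + 237/80x + 117/80z
  leading term xy: subtract (47/64)·g_1 from -47/16xy - 57/16xz - 279/80yz - 117/80z^2 + 237/80x + 117/80z → -57/16xz - 279/80yz - 117/80z^2 + 237/80x - 235/32y - 471/160z + 141/32
  leading term xz: subtract (19/16z)·g_2 from -57/16xz - 279/80yz - 117/80z^2 + 237/80x - 235/32y - 471/160z + 141/32 → -23/10yz + 21/10z^2 + 237/80x - 235/32y - 1041/160z + 141/32
  leading term yz: subtract (23/25)·g_5 from -23/10yz + 21/10z^2 + 237/80x - 235/32y - 1041/160z + 141/32 → 18/25z^2 + 237/80x - 47/80y + 27/16z - 963/400
  leading term z^2: subtract (-3/5)·g_6 from 18/25z^2 + 237/80x - 47/80y + 27/16z - 963/400 → 237/80x + 79/80y + 237/80z - 237/80
  leading term x: subtract (-79/80)·g_2 from 237/80x + 79/80y + 237/80z - 237/80 → 0
The remainder is 0, so this S-polynomial contributes no new basis element.
This is the inner loop of Buchberger's algorithm — each nonzero remainder becomes a new basis element.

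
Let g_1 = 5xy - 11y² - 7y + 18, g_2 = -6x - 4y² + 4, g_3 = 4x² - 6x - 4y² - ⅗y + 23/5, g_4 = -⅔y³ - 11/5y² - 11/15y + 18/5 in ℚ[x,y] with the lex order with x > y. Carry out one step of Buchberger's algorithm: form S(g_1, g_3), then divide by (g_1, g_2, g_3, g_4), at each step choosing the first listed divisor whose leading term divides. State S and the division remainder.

S(g_1, g_3) = -11/5xy² + 1/10xy + 18/5x + y³ + 3/20y² - 23/20y; remainder on division = 3781/500y² + 5567/500y - 2337/125.

lcm(LM(g_1), LM(g_3)) = x²y.
S = (lcm/LT(g_1))·g_1 − (lcm/LT(g_3))·g_3 = -11/5xy² + 1/10xy + 18/5x + y³ + 3/20y² - 23/20y.
Reduce S modulo (g_1, g_2, g_3, g_4) in that order:
  leading term xy²: subtract (-11/25y)·g_1 from -11/5xy² + 1/10xy + 18/5x + y³ + 3/20y² - 23/20y → 1/10xy + 18/5x - 96/25y³ - 293/100y² + 677/100y
  leading term xy: subtract (1/50)·g_1 from 1/10xy + 18/5x - 96/25y³ - 293/100y² + 677/100y → 18/5x - 96/25y³ - 271/100y² + 691/100y - 9/25
  leading term x: subtract (-⅗)·g_2 from 18/5x - 96/25y³ - 271/100y² + 691/100y - 9/25 → -96/25y³ - 511/100y² + 691/100y + 51/25
  leading term y³: subtract (144/25)·g_4 from -96/25y³ - 511/100y² + 691/100y + 51/25 → 3781/500y² + 5567/500y - 2337/125
  leading term y²: no divisor's leading term divides it; move 3781/500y² to the remainder.
  leading term y: no divisor's leading term divides it; move 5567/500y to the remainder.
  leading term 1: no divisor's leading term divides it; move -2337/125 to the remainder.
The remainder 3781/500y² + 5567/500y - 2337/125 is nonzero, so it would be added as the next basis element.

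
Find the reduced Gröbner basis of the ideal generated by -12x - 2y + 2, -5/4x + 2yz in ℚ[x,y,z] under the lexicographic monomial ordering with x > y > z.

This is the nonlinear analogue of row-reducing a linear system.

f_1 = -12x - 2y + 2, LT = x.
f_2 = -5/4x + 2yz, LT = x.

S(f_1,f_2): lcm = x. S = 8/5yz + ⅙y - ⅙.
  leading term yz: no divisor's leading term divides it; move 8/5yz to the remainder.
  leading term y: no divisor's leading term divides it; move ⅙y to the remainder.
  leading term 1: no divisor's leading term divides it; move -⅙ to the remainder.
  remainder 8/5yz + ⅙y - ⅙ ≠ 0; add g_3 = 8/5yz + ⅙y - ⅙ to the basis.

S(f_1,g_3): leading monomials are coprime, so the S-polynomial reduces to 0 (Buchberger's first criterion).
S(f_2,g_3): leading monomials are coprime, so the S-polynomial reduces to 0 (Buchberger's first criterion).
Every S-polynomial of the final basis reduces to 0, so we have a Gröbner basis.
Inter-reduce: drop elements whose leading term is divisible by another's, tail-reduce, and make monic.

G = {x + ⅙y - ⅙, yz + 5/48y - 5/48}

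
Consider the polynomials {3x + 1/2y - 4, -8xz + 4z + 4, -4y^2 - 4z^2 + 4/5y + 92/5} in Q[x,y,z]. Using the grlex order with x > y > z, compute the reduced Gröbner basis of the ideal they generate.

The reduced Gröbner basis is the canonical form of the ideal for this ordering.

f_1 = 3x + 1/2y - 4, LT = x.
f_2 = -8xz + 4z + 4, LT = xz.
f_3 = -4y^2 - 4z^2 + 4/5y + 92/5, LT = y^2.

S(f_1,f_2): lcm = xz. S = 1/6yz - 5/6z + 1/2.
  reduce S modulo (f_1, f_2, f_3):
  remainder 1/6yz - 5/6z + 1/2 ≠ 0; add g_4 = 1/6yz - 5/6z + 1/2 to the basis.

S(f_3,g_4): lcm = y^2z. S = z^3 + 24/5yz - 3y - 23/5z.
  reduce S modulo (f_1, f_2, f_3, g_4):
  remainder z^3 - 3y + 97/5z - 72/5 ≠ 0; add g_5 = z^3 - 3y + 97/5z - 72/5 to the basis.

The other S-polynomials (S(f_1,f_3), S(f_2,f_3), S(f_1,g_4), S(f_2,g_4), S(f_1,g_5), S(f_2,g_5), S(f_3,g_5), S(g_4,g_5)) all reduce to 0 modulo the current basis, so we have a Gröbner basis.
Inter-reduce: drop elements whose leading term is divisible by another's, tail-reduce, and make monic.

G = {z^3 - 3y + 97/5z - 72/5, y^2 + z^2 - 1/5y - 23/5, yz - 5z + 3, x + 1/6y - 4/3}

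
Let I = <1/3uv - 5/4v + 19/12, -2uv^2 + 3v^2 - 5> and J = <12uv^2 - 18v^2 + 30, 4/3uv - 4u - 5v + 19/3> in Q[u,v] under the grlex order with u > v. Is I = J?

No, the ideals differ.

For a fixed monomial order, each ideal has a unique reduced Gröbner basis; comparing bases decides equality.
Buchberger on the first generating set:
f_1 = 1/3uv - 5/4v + 19/12, LT = uv.
f_2 = -2uv^2 + 3v^2 - 5, LT = uv^2.

S(f_1,f_2): lcm = uv^2. S = -9/4v^2 + 19/4v - 5/2.
  leading term v^2: no divisor's leading term divides it; move -9/4v^2 to the remainder.
  leading term v: no divisor's leading term divides it; move 19/4v to the remainder.
  leading term 1: no divisor's leading term divides it; move -5/2 to the remainder.
  remainder -9/4v^2 + 19/4v - 5/2 ≠ 0; add g_3 = -9/4v^2 + 19/4v - 5/2 to the basis.

S(f_1,g_3): lcm = uv^2. S = 19/9uv - 15/4v^2 - 10/9u + 19/4v.
  leading term uv: subtract (19/3)·f_1 from 19/9uv - 15/4v^2 - 10/9u + 19/4v → -15/4v^2 - 10/9u + 38/3v - 361/36
  leading term v^2: subtract (5/3)·g_3 from -15/4v^2 - 10/9u + 38/3v - 361/36 → -10/9u + 19/4v - 211/36
  leading term u: no divisor's leading term divides it; move -10/9u to the remainder.
  leading term v: no divisor's leading term divides it; move 19/4v to the remainder.
  leading term 1: no divisor's leading term divides it; move -211/36 to the remainder.
  remainder -10/9u + 19/4v - 211/36 ≠ 0; add g_4 = -10/9u + 19/4v - 211/36 to the basis.

S(f_2,g_3): lcm = uv^2. S = 19/9uv - 3/2v^2 - 10/9u + 5/2.
  leading term uv: subtract (19/3)·f_1 from 19/9uv - 3/2v^2 - 10/9u + 5/2 → -3/2v^2 - 10/9u + 95/12v - 271/36
  leading term v^2: subtract (2/3)·g_3 from -3/2v^2 - 10/9u + 95/12v - 271/36 → -10/9u + 19/4v - 211/36
  leading term u: subtract (1)·g_4 from -10/9u + 19/4v - 211/36 → 0
  remainder 0.

S(f_1,g_4): lcm = uv. S = 171/40v^2 - 361/40v + 19/4.
  leading term v^2: subtract (-19/10)·g_3 from 171/40v^2 - 361/40v + 19/4 → 0
  remainder 0.

S(f_2,g_4): lcm = uv^2. S = 171/40v^3 - 271/40v^2 + 5/2.
  leading term v^3: subtract (-19/10v)·g_3 from 171/40v^3 - 271/40v^2 + 5/2 → 9/4v^2 - 19/4v + 5/2
  leading term v^2: subtract (-1)·g_3 from 9/4v^2 - 19/4v + 5/2 → 0
  remainder 0.

S(g_3,g_4): leading monomials are coprime, so the S-polynomial reduces to 0 (Buchberger's first criterion).
Every S-polynomial of the final basis reduces to 0, so we have a Gröbner basis.
Inter-reduce: drop elements whose leading term is divisible by another's, tail-reduce, and make monic.
Reduced Gröbner basis: {v^2 - 19/9v + 10/9, u - 171/40v + 211/40}.

Buchberger on the second generating set:
h_1 = 12uv^2 - 18v^2 + 30, LT = uv^2.
h_2 = 4/3uv - 4u - 5v + 19/3, LT = uv.

S(h_1,h_2): lcm = uv^2. S = 3uv + 9/4v^2 - 19/4v + 5/2.
  leading term uv: subtract (9/4)·h_2 from 3uv + 9/4v^2 - 19/4v + 5/2 → 9/4v^2 + 9u + 13/2v - 47/4
  leading term v^2: no divisor's leading term divides it; move 9/4v^2 to the remainder.
  leading term u: no divisor's leading term divides it; move 9u to the remainder.
  leading term v: no divisor's leading term divides it; move 13/2v to the remainder.
  leading term 1: no divisor's leading term divides it; move -47/4 to the remainder.
  remainder 9/4v^2 + 9u + 13/2v - 47/4 ≠ 0; add k_3 = 9/4v^2 + 9u + 13/2v - 47/4 to the basis.

S(h_1,k_3): lcm = uv^2. S = -4u^2 - 26/9uv - 3/2v^2 + 47/9u + 5/2.
  leading term u^2: no divisor's leading term divides it; move -4u^2 to the remainder.
  leading term uv: subtract (-13/6)·h_2 from -26/9uv - 3/2v^2 + 47/9u + 5/2 → -3/2v^2 - 31/9u - 65/6v + 146/9
  leading term v^2: subtract (-2/3)·k_3 from -3/2v^2 - 31/9u - 65/6v + 146/9 → 23/9u - 13/2v + 151/18
  leading term u: no divisor's leading term divides it; move 23/9u to the remainder.
  leading term v: no divisor's leading term divides it; move -13/2v to the remainder.
  leading term 1: no divisor's leading term divides it; move 151/18 to the remainder.
  remainder -4u^2 + 23/9u - 13/2v + 151/18 ≠ 0; add k_4 = -4u^2 + 23/9u - 13/2v + 151/18 to the basis.

S(h_2,k_3): lcm = uv^2. S = -4u^2 - 53/9uv - 15/4v^2 + 47/9u + 19/4v.
  leading term u^2: subtract (1)·k_4 from -4u^2 - 53/9uv - 15/4v^2 + 47/9u + 19/4v → -53/9uv - 15/4v^2 + 8/3u + 45/4v - 151/18
  leading term uv: subtract (-53/12)·h_2 from -53/9uv - 15/4v^2 + 8/3u + 45/4v - 151/18 → -15/4v^2 - 15u - 65/6v + 235/12
  leading term v^2: subtract (-5/3)·k_3 from -15/4v^2 - 15u - 65/6v + 235/12 → 0
  remainder 0.

S(h_1,k_4): lcm = u^2v^2. S = -31/36uv^2 - 13/8v^3 + 151/72v^2 + 5/2u.
  leading term uv^2: subtract (-31/432)·h_1 from -31/36uv^2 - 13/8v^3 + 151/72v^2 + 5/2u → -13/8v^3 + 29/36v^2 + 5/2u + 155/72
  leading term v^3: subtract (-13/18v)·k_3 from -13/8v^3 + 29/36v^2 + 5/2u + 155/72 → 13/2uv + 11/2v^2 + 5/2u - 611/72v + 155/72
  leading term uv: subtract (39/8)·h_2 from 13/2uv + 11/2v^2 + 5/2u - 611/72v + 155/72 → 11/2v^2 + 22u + 143/9v - 517/18
  leading term v^2: subtract (22/9)·k_3 from 11/2v^2 + 22u + 143/9v - 517/18 → 0
  remainder 0.

S(h_2,k_4): lcm = u^2v. S = -3u^2 - 28/9uv - 13/8v^2 + 19/4u + 151/72v.
  leading term u^2: subtract (3/4)·k_4 from -3u^2 - 28/9uv - 13/8v^2 + 19/4u + 151/72v → -28/9uv - 13/8v^2 + 17/6u + 251/36v - 151/24
  leading term uv: subtract (-7/3)·h_2 from -28/9uv - 13/8v^2 + 17/6u + 251/36v - 151/24 → -13/8v^2 - 13/2u - 169/36v + 611/72
  leading term v^2: subtract (-13/18)·k_3 from -13/8v^2 - 13/2u - 169/36v + 611/72 → 0
  remainder 0.

S(k_3,k_4): leading monomials are coprime, so the S-polynomial reduces to 0 (Buchberger's first criterion).
Every S-polynomial of the final basis reduces to 0, so we have a Gröbner basis.
Inter-reduce: drop elements whose leading term is divisible by another's, tail-reduce, and make monic.
Reduced Gröbner basis: {u^2 - 23/36u + 13/8v - 151/72, uv - 3u - 15/4v + 19/4, v^2 + 4u + 26/9v - 47/9}.

These differ, so the ideals are not equal.
The choice of monomial ordering does not affect the verdict — as long as both bases are computed under the same ordering, their equality decides ideal equality.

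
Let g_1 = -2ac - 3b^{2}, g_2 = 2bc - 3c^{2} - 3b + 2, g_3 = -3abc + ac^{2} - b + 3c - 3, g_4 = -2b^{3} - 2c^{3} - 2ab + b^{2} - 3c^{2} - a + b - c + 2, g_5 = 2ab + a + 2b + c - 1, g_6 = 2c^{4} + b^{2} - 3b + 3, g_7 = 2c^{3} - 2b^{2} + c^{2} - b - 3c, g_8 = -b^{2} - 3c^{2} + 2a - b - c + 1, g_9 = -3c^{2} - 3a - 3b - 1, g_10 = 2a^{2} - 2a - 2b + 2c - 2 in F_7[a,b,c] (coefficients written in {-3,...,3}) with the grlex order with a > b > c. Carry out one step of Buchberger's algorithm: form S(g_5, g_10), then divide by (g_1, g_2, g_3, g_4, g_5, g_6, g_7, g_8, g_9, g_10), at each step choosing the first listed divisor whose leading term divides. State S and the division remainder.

S(g_5, g_10) = -3a^{2} + 2ab - 3ac + b^{2} - bc + 3a + b; remainder on division = 0.

lcm(LM(g_5), LM(g_10)) = a^{2}b.
S = (lcm/LT(g_5))·g_5 − (lcm/LT(g_10))·g_10 = -3a^{2} + 2ab - 3ac + b^{2} - bc + 3a + b.
Reduce S modulo (g_1, g_2, g_3, g_4, g_5, g_6, g_7, g_8, g_9, g_10) in that order:
  leading term a^{2}: subtract (2)·g_10 from -3a^{2} + 2ab - 3ac + b^{2} - bc + 3a + b → 2ab - 3ac + b^{2} - bc - 2b + 3c - 3
  leading term ab: subtract (1)·g_5 from 2ab - 3ac + b^{2} - bc - 2b + 3c - 3 → -3ac + b^{2} - bc - a + 3b + 2c - 2
  leading term ac: subtract (-2)·g_1 from -3ac + b^{2} - bc - a + 3b + 2c - 2 → 2b^{2} - bc - a + 3b + 2c - 2
  leading term b^{2}: subtract (-2)·g_8 from 2b^{2} - bc - a + 3b + 2c - 2 → -bc + c^{2} + 3a + b
  leading term bc: subtract (3)·g_2 from -bc + c^{2} + 3a + b → 3c^{2} + 3a + 3b + 1
  leading term c^{2}: subtract (-1)·g_9 from 3c^{2} + 3a + 3b + 1 → 0
The remainder is 0, so this S-polynomial contributes no new basis element.
An S-polynomial is built so that the two leading terms cancel; whether anything survives reduction is exactly the Gröbner-basis criterion.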